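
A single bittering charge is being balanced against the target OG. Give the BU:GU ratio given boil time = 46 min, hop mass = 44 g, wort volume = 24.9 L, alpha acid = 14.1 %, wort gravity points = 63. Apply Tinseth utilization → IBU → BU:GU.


U = 1.65·0.000125^(GP/1000)·(1−e^(−0.04t))/4.15;  IBU = (α/100)·m·U·1000/V;  BU:GU = IBU/GP
U = 1.65·0.000125^(63/1000)·(1−e^(−0.04·46))/4.15 = 0.1899
IBU = (14.1/100)·44·0.1899·1000/24.9 = 47.3047
BU:GU = 47.3047/63

0.7509


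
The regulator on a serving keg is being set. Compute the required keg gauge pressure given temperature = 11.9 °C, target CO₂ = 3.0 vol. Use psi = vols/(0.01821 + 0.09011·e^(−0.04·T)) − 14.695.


psi = 3.0/(0.01821 + 0.09011·e^(−0.04·11.9)) − 14.695

25.7406 psi


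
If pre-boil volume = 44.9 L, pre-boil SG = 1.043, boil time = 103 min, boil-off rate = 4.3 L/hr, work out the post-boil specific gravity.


V_post = V_pre − rate·(t/60);  SG_post = 1 + (SG_pre−1)·V_pre/V_post
V_post = 44.9 − 4.3·(103/60) = 37.5183
SG_post = 1 + (1.043 − 1)·44.9/37.5183

1.0515


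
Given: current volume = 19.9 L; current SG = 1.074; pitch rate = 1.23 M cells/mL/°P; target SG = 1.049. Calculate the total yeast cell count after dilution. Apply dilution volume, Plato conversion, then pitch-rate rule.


V_w = V·((SG_c−1)/(SG_t−1)−1);  °P = 259 − 259/SG_t;  cells = rate·(V+V_w)·°P
V_w = 19.9·((1.074−1)/(1.049−1)−1) = 10.1531
V_final = 19.9 + 10.1531 = 30.0531
°P = 259 − 259/1.049 = 12.0982
cells = 1.23·30.0531·12.0982

447.2128 billion cells


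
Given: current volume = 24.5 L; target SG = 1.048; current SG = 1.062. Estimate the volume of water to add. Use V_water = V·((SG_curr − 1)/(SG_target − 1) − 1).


V_water = 24.5·((1.062 − 1)/(1.048 − 1) − 1)

7.1458 L


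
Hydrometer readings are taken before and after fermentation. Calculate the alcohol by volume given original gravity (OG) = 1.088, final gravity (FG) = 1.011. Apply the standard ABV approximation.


ABV = (OG − FG) · 131.25
ABV = (1.088 − 1.011) · 131.25

10.1063 % ABV


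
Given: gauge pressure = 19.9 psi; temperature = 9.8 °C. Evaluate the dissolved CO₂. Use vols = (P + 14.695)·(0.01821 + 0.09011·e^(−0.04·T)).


vols = (19.9 + 14.695)·(0.01821 + 0.09011·e^(−0.04·9.8))

2.7364 volumes


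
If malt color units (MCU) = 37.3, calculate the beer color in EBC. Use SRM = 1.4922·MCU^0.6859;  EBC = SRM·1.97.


SRM = 1.4922·37.3^0.6859 = 17.8592
EBC = 17.8592·1.97

35.1826 EBC


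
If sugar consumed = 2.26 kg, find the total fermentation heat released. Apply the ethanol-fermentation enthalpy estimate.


Q = m_sugar · 590 kJ/kg
Q = 2.26 · 590

1333.4000 kJ


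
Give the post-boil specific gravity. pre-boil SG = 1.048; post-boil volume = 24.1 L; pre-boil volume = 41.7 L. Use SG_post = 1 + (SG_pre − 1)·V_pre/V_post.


pts_pre = (1.048 − 1)·1000 = 48.0000
pts_post = 48.0000·41.7/24.1 = 83.0539
SG_post = 1 + 83.0539/1000

1.0831


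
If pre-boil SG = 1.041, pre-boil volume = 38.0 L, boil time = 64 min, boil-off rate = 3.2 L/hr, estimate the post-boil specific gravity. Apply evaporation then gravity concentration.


V_post = V_pre − rate·(t/60);  SG_post = 1 + (SG_pre−1)·V_pre/V_post
V_post = 38.0 − 3.2·(64/60) = 34.5867
SG_post = 1 + (1.041 − 1)·38.0/34.5867

1.0450


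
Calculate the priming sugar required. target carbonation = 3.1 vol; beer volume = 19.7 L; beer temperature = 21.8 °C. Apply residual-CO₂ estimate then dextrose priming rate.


residual = 14.695·(0.01821 + 0.09011·e^(−0.04·T));  sugar = (target − residual)·4.0·V
residual = 14.695·(0.01821 + 0.09011·e^(−0.04·21.8)) = 0.8212
sugar = (3.1 − 0.8212)·4.0·19.7

179.5656 g


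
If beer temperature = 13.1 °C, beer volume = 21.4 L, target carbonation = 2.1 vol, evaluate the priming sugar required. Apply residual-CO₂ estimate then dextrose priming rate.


residual = 14.695·(0.01821 + 0.09011·e^(−0.04·T));  sugar = (target − residual)·4.0·V
residual = 14.695·(0.01821 + 0.09011·e^(−0.04·13.1)) = 1.0517
sugar = (2.1 − 1.0517)·4.0·21.4

89.7347 g


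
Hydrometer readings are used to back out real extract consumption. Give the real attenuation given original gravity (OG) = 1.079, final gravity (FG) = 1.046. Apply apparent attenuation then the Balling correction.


AA = (OG−FG)/(OG−1)·100;  RA = AA·0.8192
AA = (1.079 − 1.046)/(1.079 − 1)·100 = 41.7722
RA = 41.7722·0.8192

34.2197 %


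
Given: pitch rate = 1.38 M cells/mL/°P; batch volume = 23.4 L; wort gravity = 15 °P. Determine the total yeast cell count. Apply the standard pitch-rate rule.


cells (billions) = rate · V_L · °P
cells = 1.38 · 23.4 · 15

484.3800 billion cells


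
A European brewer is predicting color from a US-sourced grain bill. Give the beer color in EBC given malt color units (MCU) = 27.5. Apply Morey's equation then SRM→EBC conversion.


SRM = 1.4922·MCU^0.6859;  EBC = SRM·1.97
SRM = 1.4922·27.5^0.6859 = 14.4899
EBC = 14.4899·1.97

28.5451 EBC


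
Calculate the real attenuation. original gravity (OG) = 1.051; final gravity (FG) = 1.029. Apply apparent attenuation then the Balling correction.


AA = (OG−FG)/(OG−1)·100;  RA = AA·0.8192
AA = (1.051 − 1.029)/(1.051 − 1)·100 = 43.1373
RA = 43.1373·0.8192

35.3380 %


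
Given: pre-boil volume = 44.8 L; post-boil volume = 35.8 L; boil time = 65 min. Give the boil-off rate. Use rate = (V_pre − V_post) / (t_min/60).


rate = (44.8 − 35.8) / (65/60)

8.3077 L/hr


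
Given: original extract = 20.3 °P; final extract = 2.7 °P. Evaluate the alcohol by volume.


SG = 259/(259 − P);  ABV = (OG − FG)·131.25
OG = 259/(259 − 20.3) = 1.0850
FG = 259/(259 − 2.7) = 1.0105
ABV = (1.0850 − 1.0105)·131.25

9.7794 % ABV


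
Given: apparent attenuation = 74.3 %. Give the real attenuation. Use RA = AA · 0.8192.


RA = 74.3 · 0.8192

60.8666 %


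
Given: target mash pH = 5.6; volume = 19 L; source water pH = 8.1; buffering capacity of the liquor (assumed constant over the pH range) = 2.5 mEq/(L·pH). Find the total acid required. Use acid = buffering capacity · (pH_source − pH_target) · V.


acid = 2.5 · (8.1 − 5.6) · 19

118.7500 mEq


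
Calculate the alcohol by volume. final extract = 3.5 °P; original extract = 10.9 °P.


SG = 259/(259 − P);  ABV = (OG − FG)·131.25
OG = 259/(259 − 10.9) = 1.0439
FG = 259/(259 − 3.5) = 1.0137
ABV = (1.0439 − 1.0137)·131.25

3.9684 % ABV


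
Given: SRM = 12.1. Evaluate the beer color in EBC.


EBC = SRM · 1.97
EBC = 12.1 · 1.97

23.8370 EBC


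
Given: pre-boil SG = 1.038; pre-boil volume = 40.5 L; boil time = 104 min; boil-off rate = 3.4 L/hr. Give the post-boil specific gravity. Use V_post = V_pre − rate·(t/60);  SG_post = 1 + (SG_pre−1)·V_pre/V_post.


V_post = 40.5 − 3.4·(104/60) = 34.6067
SG_post = 1 + (1.038 − 1)·40.5/34.6067

1.0445


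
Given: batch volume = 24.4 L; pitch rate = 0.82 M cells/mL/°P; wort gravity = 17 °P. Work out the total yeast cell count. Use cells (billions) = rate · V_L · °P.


cells = 0.82 · 24.4 · 17

340.1360 billion cells


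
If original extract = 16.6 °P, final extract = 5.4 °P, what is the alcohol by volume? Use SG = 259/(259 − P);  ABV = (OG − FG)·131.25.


OG = 259/(259 − 16.6) = 1.0685
FG = 259/(259 − 5.4) = 1.0213
ABV = (1.0685 − 1.0213)·131.25

6.1935 % ABV


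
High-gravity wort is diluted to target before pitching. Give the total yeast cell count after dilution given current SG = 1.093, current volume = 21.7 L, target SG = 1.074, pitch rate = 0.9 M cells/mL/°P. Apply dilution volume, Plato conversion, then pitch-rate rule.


V_w = V·((SG_c−1)/(SG_t−1)−1);  °P = 259 − 259/SG_t;  cells = rate·(V+V_w)·°P
V_w = 21.7·((1.093−1)/(1.074−1)−1) = 5.5716
V_final = 21.7 + 5.5716 = 27.2716
°P = 259 − 259/1.074 = 17.8454
cells = 0.9·27.2716·17.8454

438.0066 billion cells


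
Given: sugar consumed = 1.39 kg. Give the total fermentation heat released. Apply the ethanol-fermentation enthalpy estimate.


Q = m_sugar · 590 kJ/kg
Q = 1.39 · 590

820.1000 kJ


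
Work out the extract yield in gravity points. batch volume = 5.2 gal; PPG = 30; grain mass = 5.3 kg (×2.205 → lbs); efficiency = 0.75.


points = lbs × PPG × eff / vol
lbs = 5.3 × 2.205 = 11.6865
points = 11.6865 × 30 × 0.75 / 5.2

50.5666 points


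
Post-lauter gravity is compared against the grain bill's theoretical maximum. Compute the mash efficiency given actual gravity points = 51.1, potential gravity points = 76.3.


efficiency = actual / potential × 100
efficiency = 51.1 / 76.3 × 100

66.9725 %


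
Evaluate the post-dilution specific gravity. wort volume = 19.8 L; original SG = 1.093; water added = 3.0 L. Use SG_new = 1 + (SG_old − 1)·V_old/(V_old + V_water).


pts = (1.093 − 1)·1000·19.8/(19.8 + 3.0) = 80.7632
SG_new = 1 + 80.7632/1000

1.0808


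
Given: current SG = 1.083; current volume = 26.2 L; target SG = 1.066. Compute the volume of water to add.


V_water = V·((SG_curr − 1)/(SG_target − 1) − 1)
V_water = 26.2·((1.083 − 1)/(1.066 − 1) − 1)

6.7485 L


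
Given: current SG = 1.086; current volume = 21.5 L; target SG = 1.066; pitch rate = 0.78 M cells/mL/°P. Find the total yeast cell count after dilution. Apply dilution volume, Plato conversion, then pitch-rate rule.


V_w = V·((SG_c−1)/(SG_t−1)−1);  °P = 259 − 259/SG_t;  cells = rate·(V+V_w)·°P
V_w = 21.5·((1.086−1)/(1.066−1)−1) = 6.5152
V_final = 21.5 + 6.5152 = 28.0152
°P = 259 − 259/1.066 = 16.0356
cells = 0.78·28.0152·16.0356

350.4080 billion cells


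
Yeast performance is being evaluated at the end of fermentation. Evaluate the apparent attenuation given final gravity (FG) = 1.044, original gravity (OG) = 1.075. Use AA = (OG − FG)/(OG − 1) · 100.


AA = (1.075 − 1.044)/(1.075 − 1) · 100

41.3333 %


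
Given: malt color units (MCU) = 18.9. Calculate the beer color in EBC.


SRM = 1.4922·MCU^0.6859;  EBC = SRM·1.97
SRM = 1.4922·18.9^0.6859 = 11.2035
EBC = 11.2035·1.97

22.0708 EBC


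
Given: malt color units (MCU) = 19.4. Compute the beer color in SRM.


SRM = 1.4922 · MCU^0.6859
SRM = 1.4922 · 19.4^0.6859

11.4059 SRM


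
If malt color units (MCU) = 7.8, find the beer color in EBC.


SRM = 1.4922·MCU^0.6859;  EBC = SRM·1.97
SRM = 1.4922·7.8^0.6859 = 6.1054
EBC = 6.1054·1.97

12.0277 EBC


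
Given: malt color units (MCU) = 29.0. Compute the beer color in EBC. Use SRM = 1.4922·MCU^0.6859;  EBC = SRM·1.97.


SRM = 1.4922·29.0^0.6859 = 15.0275
EBC = 15.0275·1.97

29.6041 EBC


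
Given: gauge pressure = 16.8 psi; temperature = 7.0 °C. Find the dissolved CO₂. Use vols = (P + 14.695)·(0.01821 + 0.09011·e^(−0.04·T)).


vols = (16.8 + 14.695)·(0.01821 + 0.09011·e^(−0.04·7.0))

2.7184 volumes


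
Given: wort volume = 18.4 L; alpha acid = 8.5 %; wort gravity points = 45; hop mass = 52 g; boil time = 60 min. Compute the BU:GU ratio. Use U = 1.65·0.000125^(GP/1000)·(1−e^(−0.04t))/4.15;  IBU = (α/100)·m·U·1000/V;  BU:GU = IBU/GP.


U = 1.65·0.000125^(45/1000)·(1−e^(−0.04·60))/4.15 = 0.2413
IBU = (8.5/100)·52·0.2413·1000/18.4 = 57.9562
BU:GU = 57.9562/45

1.2879


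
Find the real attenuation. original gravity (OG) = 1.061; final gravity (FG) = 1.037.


AA = (OG−FG)/(OG−1)·100;  RA = AA·0.8192
AA = (1.061 − 1.037)/(1.061 − 1)·100 = 39.3443
RA = 39.3443·0.8192

32.2308 %


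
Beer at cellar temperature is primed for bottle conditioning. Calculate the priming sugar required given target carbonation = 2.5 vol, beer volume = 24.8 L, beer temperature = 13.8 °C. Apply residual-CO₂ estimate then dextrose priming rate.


residual = 14.695·(0.01821 + 0.09011·e^(−0.04·T));  sugar = (target − residual)·4.0·V
residual = 14.695·(0.01821 + 0.09011·e^(−0.04·13.8)) = 1.0300
sugar = (2.5 − 1.0300)·4.0·24.8

145.8193 g


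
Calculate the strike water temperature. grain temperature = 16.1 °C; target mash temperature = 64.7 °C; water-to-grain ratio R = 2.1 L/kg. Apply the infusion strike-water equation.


T_strike = (0.41/R)·(T_mash − T_grain) + T_mash
T_strike = (0.41/2.1)·(64.7 − 16.1) + 64.7

74.1886 °C


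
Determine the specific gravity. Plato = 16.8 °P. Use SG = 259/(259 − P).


SG = 259/(259 − 16.8)

1.0694


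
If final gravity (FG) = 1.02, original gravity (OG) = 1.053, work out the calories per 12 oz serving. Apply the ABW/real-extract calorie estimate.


ABW = (OG−FG)·131.25·0.79/FG;  °P = 259 − 259/SG (for OG→OE and FG→AE);  RE = 0.1808·OE + 0.8192·AE;  Cal = (6.9·ABW + 4·(RE−0.1))·FG·3.55
ABW = (1.053 − 1.02)·131.25·0.79/1.02 = 3.3546
OE = 259 − 259/1.053 = 13.0361 °P
AE = 259 − 259/1.02 = 5.0784 °P
RE = 0.1808·13.0361 + 0.8192·5.0784 = 6.5172 °P
Cal = (6.9·3.3546 + 4·(6.5172−0.1))·1.02·3.55

176.7606 kcal


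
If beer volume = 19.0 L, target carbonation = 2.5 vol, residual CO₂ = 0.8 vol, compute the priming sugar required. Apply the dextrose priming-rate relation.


sugar = (target − residual)·4.0·V
sugar = (2.5 − 0.8)·4.0·19.0

129.2000 g


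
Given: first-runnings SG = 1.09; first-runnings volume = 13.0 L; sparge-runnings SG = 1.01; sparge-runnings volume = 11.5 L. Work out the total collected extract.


total = Σ (SG_i − 1)·1000·V_i
first = (1.09 − 1)·1000·13.0 = 1170.0000
sparge = (1.01 − 1)·1000·11.5 = 115.0000
total = 1170.0000 + 115.0000

1285.0000 gravity·L


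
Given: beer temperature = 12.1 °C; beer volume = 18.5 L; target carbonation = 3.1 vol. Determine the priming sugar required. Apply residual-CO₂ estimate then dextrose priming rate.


residual = 14.695·(0.01821 + 0.09011·e^(−0.04·T));  sugar = (target − residual)·4.0·V
residual = 14.695·(0.01821 + 0.09011·e^(−0.04·12.1)) = 1.0837
sugar = (3.1 − 1.0837)·4.0·18.5

149.2064 g


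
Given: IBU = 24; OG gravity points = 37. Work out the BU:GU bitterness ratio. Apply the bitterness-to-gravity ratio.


BU:GU = IBU / OG_points
BU:GU = 24 / 37

0.6486


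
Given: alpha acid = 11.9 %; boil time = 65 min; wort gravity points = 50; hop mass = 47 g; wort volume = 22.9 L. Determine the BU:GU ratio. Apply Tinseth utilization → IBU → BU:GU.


U = 1.65·0.000125^(GP/1000)·(1−e^(−0.04t))/4.15;  IBU = (α/100)·m·U·1000/V;  BU:GU = IBU/GP
U = 1.65·0.000125^(50/1000)·(1−e^(−0.04·65))/4.15 = 0.2348
IBU = (11.9/100)·47·0.2348·1000/22.9 = 57.3553
BU:GU = 57.3553/50

1.1471


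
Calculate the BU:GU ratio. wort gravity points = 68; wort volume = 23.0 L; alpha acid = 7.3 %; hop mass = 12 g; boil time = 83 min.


U = 1.65·0.000125^(GP/1000)·(1−e^(−0.04t))/4.15;  IBU = (α/100)·m·U·1000/V;  BU:GU = IBU/GP
U = 1.65·0.000125^(68/1000)·(1−e^(−0.04·83))/4.15 = 0.2080
IBU = (7.3/100)·12·0.2080·1000/23.0 = 7.9216
BU:GU = 7.9216/68

0.1165


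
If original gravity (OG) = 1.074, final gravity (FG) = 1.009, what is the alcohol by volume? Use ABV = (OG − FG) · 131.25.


ABV = (1.074 − 1.009) · 131.25

8.5313 % ABV


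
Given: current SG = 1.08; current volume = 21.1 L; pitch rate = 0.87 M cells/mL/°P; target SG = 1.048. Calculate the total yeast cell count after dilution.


V_w = V·((SG_c−1)/(SG_t−1)−1);  °P = 259 − 259/SG_t;  cells = rate·(V+V_w)·°P
V_w = 21.1·((1.08−1)/(1.048−1)−1) = 14.0667
V_final = 21.1 + 14.0667 = 35.1667
°P = 259 − 259/1.048 = 11.8626
cells = 0.87·35.1667·11.8626

362.9361 billion cells


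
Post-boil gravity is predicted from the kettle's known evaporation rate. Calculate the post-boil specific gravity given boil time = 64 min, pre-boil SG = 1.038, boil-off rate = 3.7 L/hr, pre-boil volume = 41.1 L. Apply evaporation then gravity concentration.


V_post = V_pre − rate·(t/60);  SG_post = 1 + (SG_pre−1)·V_pre/V_post
V_post = 41.1 − 3.7·(64/60) = 37.1533
SG_post = 1 + (1.038 − 1)·41.1/37.1533

1.0420


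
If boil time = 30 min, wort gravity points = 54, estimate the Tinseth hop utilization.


U = 1.65·0.000125^(GP/1000) · (1 − e^(−0.04·t))/4.15
bigness = 1.65·0.000125^(54/1000) = 1.0156
boil_factor = (1 − e^(−0.04·30))/4.15 = 0.1684
U = 1.0156 · 0.1684

0.1710


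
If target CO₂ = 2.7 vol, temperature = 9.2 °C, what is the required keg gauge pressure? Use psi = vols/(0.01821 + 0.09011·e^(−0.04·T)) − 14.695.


psi = 2.7/(0.01821 + 0.09011·e^(−0.04·9.2)) − 14.695

18.8135 psi


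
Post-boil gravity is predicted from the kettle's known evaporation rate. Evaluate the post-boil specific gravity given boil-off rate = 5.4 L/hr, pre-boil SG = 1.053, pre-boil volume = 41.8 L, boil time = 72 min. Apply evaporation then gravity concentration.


V_post = V_pre − rate·(t/60);  SG_post = 1 + (SG_pre−1)·V_pre/V_post
V_post = 41.8 − 5.4·(72/60) = 35.3200
SG_post = 1 + (1.053 − 1)·41.8/35.3200

1.0627


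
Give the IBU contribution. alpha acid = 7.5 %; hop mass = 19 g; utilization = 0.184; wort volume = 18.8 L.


IBU = (α/100)·mass·U·1000 / V
IBU = (7.5/100)·19·0.184·1000 / 18.8

13.9468 IBU


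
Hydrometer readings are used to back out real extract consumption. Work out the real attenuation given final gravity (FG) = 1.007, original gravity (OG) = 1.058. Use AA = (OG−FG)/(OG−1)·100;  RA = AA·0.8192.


AA = (1.058 − 1.007)/(1.058 − 1)·100 = 87.9310
RA = 87.9310·0.8192

72.0331 %


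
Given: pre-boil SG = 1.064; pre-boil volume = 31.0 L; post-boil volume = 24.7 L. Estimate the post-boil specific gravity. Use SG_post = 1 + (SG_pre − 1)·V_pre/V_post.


pts_pre = (1.064 − 1)·1000 = 64.0000
pts_post = 64.0000·31.0/24.7 = 80.3239
SG_post = 1 + 80.3239/1000

1.0803


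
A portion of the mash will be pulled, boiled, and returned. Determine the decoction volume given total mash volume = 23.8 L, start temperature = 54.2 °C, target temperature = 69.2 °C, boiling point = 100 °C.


V_dec = V_total·(T_target − T_start)/(T_boil − T_start)
V_dec = 23.8·(69.2 − 54.2)/(100 − 54.2)

7.7948 L


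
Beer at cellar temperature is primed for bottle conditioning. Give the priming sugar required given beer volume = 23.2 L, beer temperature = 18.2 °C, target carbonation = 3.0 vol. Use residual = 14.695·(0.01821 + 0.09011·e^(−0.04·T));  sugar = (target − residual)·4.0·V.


residual = 14.695·(0.01821 + 0.09011·e^(−0.04·18.2)) = 0.9070
sugar = (3.0 − 0.9070)·4.0·23.2

194.2303 g


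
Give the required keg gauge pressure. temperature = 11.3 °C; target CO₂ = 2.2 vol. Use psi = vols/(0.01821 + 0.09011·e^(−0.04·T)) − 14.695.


psi = 2.2/(0.01821 + 0.09011·e^(−0.04·11.3)) − 14.695

14.4241 psi


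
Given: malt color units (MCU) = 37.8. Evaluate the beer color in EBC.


SRM = 1.4922·MCU^0.6859;  EBC = SRM·1.97
SRM = 1.4922·37.8^0.6859 = 18.0231
EBC = 18.0231·1.97

35.5054 EBC


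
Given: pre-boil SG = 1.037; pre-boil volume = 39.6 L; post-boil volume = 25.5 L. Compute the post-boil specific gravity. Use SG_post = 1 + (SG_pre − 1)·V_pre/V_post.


pts_pre = (1.037 − 1)·1000 = 37.0000
pts_post = 37.0000·39.6/25.5 = 57.4588
SG_post = 1 + 57.4588/1000

1.0575


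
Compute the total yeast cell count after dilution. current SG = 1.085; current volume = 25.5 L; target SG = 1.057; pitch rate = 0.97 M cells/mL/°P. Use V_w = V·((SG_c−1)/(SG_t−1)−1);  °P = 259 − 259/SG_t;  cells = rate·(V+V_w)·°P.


V_w = 25.5·((1.085−1)/(1.057−1)−1) = 12.5263
V_final = 25.5 + 12.5263 = 38.0263
°P = 259 − 259/1.057 = 13.9669
cells = 0.97·38.0263·13.9669

515.1760 billion cells


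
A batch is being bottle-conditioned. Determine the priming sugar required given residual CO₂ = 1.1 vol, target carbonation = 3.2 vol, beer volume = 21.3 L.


sugar = (target − residual)·4.0·V
sugar = (3.2 − 1.1)·4.0·21.3

178.9200 g


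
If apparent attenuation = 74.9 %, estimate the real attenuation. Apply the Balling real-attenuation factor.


RA = AA · 0.8192
RA = 74.9 · 0.8192

61.3581 %


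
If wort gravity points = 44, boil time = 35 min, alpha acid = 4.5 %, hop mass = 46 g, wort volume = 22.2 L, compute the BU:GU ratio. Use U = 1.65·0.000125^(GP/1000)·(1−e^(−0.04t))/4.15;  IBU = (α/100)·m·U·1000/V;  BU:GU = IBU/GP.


U = 1.65·0.000125^(44/1000)·(1−e^(−0.04·35))/4.15 = 0.2017
IBU = (4.5/100)·46·0.2017·1000/22.2 = 18.8081
BU:GU = 18.8081/44

0.4275


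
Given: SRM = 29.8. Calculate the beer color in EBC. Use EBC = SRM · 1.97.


EBC = 29.8 · 1.97

58.7060 EBC


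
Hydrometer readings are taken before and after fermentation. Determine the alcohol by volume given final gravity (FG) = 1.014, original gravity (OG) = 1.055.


ABV = (OG − FG) · 131.25
ABV = (1.055 − 1.014) · 131.25

5.3812 % ABV


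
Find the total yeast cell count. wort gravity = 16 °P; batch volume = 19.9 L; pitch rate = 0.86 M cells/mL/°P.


cells (billions) = rate · V_L · °P
cells = 0.86 · 19.9 · 16

273.8240 billion cells


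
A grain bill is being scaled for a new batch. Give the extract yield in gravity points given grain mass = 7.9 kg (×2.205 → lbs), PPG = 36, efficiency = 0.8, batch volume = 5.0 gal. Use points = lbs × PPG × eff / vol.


lbs = 7.9 × 2.205 = 17.4195
points = 17.4195 × 36 × 0.8 / 5.0

100.3363 points


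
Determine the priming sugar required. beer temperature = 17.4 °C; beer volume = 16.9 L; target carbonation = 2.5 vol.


residual = 14.695·(0.01821 + 0.09011·e^(−0.04·T));  sugar = (target − residual)·4.0·V
residual = 14.695·(0.01821 + 0.09011·e^(−0.04·17.4)) = 0.9278
sugar = (2.5 − 0.9278)·4.0·16.9

106.2812 g


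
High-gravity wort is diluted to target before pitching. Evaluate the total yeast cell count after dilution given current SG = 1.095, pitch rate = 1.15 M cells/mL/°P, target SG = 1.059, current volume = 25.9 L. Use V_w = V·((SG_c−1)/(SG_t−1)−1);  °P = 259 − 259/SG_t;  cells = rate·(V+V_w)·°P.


V_w = 25.9·((1.095−1)/(1.059−1)−1) = 15.8034
V_final = 25.9 + 15.8034 = 41.7034
°P = 259 − 259/1.059 = 14.4297
cells = 1.15·41.7034·14.4297

692.0301 billion cells


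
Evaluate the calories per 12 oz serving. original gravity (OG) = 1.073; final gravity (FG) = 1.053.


ABW = (OG−FG)·131.25·0.79/FG;  °P = 259 − 259/SG (for OG→OE and FG→AE);  RE = 0.1808·OE + 0.8192·AE;  Cal = (6.9·ABW + 4·(RE−0.1))·FG·3.55
ABW = (1.073 − 1.053)·131.25·0.79/1.053 = 1.9694
OE = 259 − 259/1.073 = 17.6207 °P
AE = 259 − 259/1.053 = 13.0361 °P
RE = 0.1808·17.6207 + 0.8192·13.0361 = 13.8650 °P
Cal = (6.9·1.9694 + 4·(13.8650−0.1))·1.053·3.55

256.6188 kcal


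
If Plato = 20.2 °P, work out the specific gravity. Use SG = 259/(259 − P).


SG = 259/(259 − 20.2)

1.0846


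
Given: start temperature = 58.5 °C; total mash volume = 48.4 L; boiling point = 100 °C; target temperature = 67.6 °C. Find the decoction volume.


V_dec = V_total·(T_target − T_start)/(T_boil − T_start)
V_dec = 48.4·(67.6 − 58.5)/(100 − 58.5)

10.6130 L


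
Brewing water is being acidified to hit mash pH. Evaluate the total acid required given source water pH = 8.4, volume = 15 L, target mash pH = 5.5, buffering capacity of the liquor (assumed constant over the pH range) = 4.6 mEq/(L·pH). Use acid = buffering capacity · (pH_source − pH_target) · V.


acid = 4.6 · (8.4 − 5.5) · 15

200.1000 mEq


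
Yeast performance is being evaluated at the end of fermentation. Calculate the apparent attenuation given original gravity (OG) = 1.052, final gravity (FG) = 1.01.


AA = (OG − FG)/(OG − 1) · 100
AA = (1.052 − 1.01)/(1.052 − 1) · 100

80.7692 %


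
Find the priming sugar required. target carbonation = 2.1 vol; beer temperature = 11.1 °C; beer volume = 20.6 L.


residual = 14.695·(0.01821 + 0.09011·e^(−0.04·T));  sugar = (target − residual)·4.0·V
residual = 14.695·(0.01821 + 0.09011·e^(−0.04·11.1)) = 1.1170
sugar = (2.1 − 1.1170)·4.0·20.6

80.9990 g


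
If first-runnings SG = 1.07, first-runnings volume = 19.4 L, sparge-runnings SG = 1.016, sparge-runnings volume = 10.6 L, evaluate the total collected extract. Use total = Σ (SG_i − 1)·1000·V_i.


first = (1.07 − 1)·1000·19.4 = 1358.0000
sparge = (1.016 − 1)·1000·10.6 = 169.6000
total = 1358.0000 + 169.6000

1527.6000 gravity·L


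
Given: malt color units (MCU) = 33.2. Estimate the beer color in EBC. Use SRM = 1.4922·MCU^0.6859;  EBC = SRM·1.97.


SRM = 1.4922·33.2^0.6859 = 16.4883
EBC = 16.4883·1.97

32.4819 EBC


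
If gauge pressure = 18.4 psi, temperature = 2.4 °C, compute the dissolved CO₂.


vols = (P + 14.695)·(0.01821 + 0.09011·e^(−0.04·T))
vols = (18.4 + 14.695)·(0.01821 + 0.09011·e^(−0.04·2.4))

3.3119 volumes


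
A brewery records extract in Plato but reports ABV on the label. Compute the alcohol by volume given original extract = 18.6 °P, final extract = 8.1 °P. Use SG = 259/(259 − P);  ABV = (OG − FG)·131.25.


OG = 259/(259 − 18.6) = 1.0774
FG = 259/(259 − 8.1) = 1.0323
ABV = (1.0774 − 1.0323)·131.25

5.9177 % ABV


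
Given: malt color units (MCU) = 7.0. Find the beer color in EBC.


SRM = 1.4922·MCU^0.6859;  EBC = SRM·1.97
SRM = 1.4922·7.0^0.6859 = 5.6687
EBC = 5.6687·1.97

11.1672 EBC


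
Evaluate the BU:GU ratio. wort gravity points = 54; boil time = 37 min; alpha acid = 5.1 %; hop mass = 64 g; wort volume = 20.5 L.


U = 1.65·0.000125^(GP/1000)·(1−e^(−0.04t))/4.15;  IBU = (α/100)·m·U·1000/V;  BU:GU = IBU/GP
U = 1.65·0.000125^(54/1000)·(1−e^(−0.04·37))/4.15 = 0.1890
IBU = (5.1/100)·64·0.1890·1000/20.5 = 30.0944
BU:GU = 30.0944/54

0.5573


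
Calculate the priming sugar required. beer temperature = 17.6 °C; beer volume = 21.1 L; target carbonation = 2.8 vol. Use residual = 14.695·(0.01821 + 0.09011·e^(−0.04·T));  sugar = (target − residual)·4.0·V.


residual = 14.695·(0.01821 + 0.09011·e^(−0.04·17.6)) = 0.9225
sugar = (2.8 − 0.9225)·4.0·21.1

158.4583 g


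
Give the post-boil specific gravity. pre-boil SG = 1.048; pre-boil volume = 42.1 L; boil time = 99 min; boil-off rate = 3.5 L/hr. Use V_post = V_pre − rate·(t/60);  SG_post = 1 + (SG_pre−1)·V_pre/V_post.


V_post = 42.1 − 3.5·(99/60) = 36.3250
SG_post = 1 + (1.048 − 1)·42.1/36.3250

1.0556


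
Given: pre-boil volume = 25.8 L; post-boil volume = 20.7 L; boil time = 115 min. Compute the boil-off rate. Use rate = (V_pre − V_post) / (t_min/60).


rate = (25.8 − 20.7) / (115/60)

2.6609 L/hr


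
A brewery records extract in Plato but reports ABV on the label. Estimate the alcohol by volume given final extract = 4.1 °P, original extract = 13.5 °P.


SG = 259/(259 − P);  ABV = (OG − FG)·131.25
OG = 259/(259 − 13.5) = 1.0550
FG = 259/(259 − 4.1) = 1.0161
ABV = (1.0550 − 1.0161)·131.25

5.1063 % ABV


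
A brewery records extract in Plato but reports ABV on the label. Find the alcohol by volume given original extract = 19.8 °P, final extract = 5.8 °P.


SG = 259/(259 − P);  ABV = (OG − FG)·131.25
OG = 259/(259 − 19.8) = 1.0828
FG = 259/(259 − 5.8) = 1.0229
ABV = (1.0828 − 1.0229)·131.25

7.8578 % ABV


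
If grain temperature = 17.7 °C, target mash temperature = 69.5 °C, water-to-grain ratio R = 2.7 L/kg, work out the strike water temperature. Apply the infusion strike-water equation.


T_strike = (0.41/R)·(T_mash − T_grain) + T_mash
T_strike = (0.41/2.7)·(69.5 − 17.7) + 69.5

77.3659 °C


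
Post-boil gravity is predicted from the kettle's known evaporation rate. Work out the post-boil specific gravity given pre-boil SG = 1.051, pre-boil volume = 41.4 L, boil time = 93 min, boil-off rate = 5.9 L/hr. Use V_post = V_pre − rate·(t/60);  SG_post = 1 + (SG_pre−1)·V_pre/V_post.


V_post = 41.4 − 5.9·(93/60) = 32.2550
SG_post = 1 + (1.051 − 1)·41.4/32.2550

1.0655


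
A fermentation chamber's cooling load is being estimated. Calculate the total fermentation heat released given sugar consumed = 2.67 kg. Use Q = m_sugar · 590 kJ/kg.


Q = 2.67 · 590

1575.3000 kJ


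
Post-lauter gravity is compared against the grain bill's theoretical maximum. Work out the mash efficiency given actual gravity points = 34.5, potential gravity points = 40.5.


efficiency = actual / potential × 100
efficiency = 34.5 / 40.5 × 100

85.1852 %


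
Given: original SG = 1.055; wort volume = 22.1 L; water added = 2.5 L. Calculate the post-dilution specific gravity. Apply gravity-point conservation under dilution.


SG_new = 1 + (SG_old − 1)·V_old/(V_old + V_water)
pts = (1.055 − 1)·1000·22.1/(22.1 + 2.5) = 49.4106
SG_new = 1 + 49.4106/1000

1.0494


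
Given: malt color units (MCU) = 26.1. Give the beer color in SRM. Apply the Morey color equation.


SRM = 1.4922 · MCU^0.6859
SRM = 1.4922 · 26.1^0.6859

13.9798 SRM


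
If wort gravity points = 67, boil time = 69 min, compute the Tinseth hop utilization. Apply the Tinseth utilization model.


U = 1.65·0.000125^(GP/1000) · (1 − e^(−0.04·t))/4.15
bigness = 1.65·0.000125^(67/1000) = 0.9036
boil_factor = (1 − e^(−0.04·69))/4.15 = 0.2257
U = 0.9036 · 0.2257

0.2040


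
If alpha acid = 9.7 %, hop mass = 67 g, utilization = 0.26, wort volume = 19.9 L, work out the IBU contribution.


IBU = (α/100)·mass·U·1000 / V
IBU = (9.7/100)·67·0.26·1000 / 19.9

84.9116 IBU


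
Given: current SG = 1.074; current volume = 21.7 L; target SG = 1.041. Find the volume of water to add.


V_water = V·((SG_curr − 1)/(SG_target − 1) − 1)
V_water = 21.7·((1.074 − 1)/(1.041 − 1) − 1)

17.4659 L


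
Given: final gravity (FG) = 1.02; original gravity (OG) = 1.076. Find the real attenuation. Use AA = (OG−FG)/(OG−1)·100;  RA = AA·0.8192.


AA = (1.076 − 1.02)/(1.076 − 1)·100 = 73.6842
RA = 73.6842·0.8192

60.3621 %


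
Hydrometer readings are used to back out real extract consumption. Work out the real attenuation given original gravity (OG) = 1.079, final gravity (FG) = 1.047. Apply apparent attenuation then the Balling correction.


AA = (OG−FG)/(OG−1)·100;  RA = AA·0.8192
AA = (1.079 − 1.047)/(1.079 − 1)·100 = 40.5063
RA = 40.5063·0.8192

33.1828 %


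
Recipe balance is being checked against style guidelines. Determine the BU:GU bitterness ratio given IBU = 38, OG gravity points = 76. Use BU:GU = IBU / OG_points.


BU:GU = 38 / 76

0.5000


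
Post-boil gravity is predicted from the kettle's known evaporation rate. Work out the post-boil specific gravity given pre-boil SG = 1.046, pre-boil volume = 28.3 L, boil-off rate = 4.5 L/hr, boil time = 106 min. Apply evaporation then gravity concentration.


V_post = V_pre − rate·(t/60);  SG_post = 1 + (SG_pre−1)·V_pre/V_post
V_post = 28.3 − 4.5·(106/60) = 20.3500
SG_post = 1 + (1.046 − 1)·28.3/20.3500

1.0640


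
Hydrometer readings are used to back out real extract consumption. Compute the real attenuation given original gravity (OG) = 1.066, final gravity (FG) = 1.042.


AA = (OG−FG)/(OG−1)·100;  RA = AA·0.8192
AA = (1.066 − 1.042)/(1.066 − 1)·100 = 36.3636
RA = 36.3636·0.8192

29.7891 %


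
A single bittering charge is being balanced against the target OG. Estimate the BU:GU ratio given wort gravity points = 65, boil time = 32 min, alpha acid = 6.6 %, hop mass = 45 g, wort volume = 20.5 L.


U = 1.65·0.000125^(GP/1000)·(1−e^(−0.04t))/4.15;  IBU = (α/100)·m·U·1000/V;  BU:GU = IBU/GP
U = 1.65·0.000125^(65/1000)·(1−e^(−0.04·32))/4.15 = 0.1600
IBU = (6.6/100)·45·0.1600·1000/20.5 = 23.1874
BU:GU = 23.1874/65

0.3567


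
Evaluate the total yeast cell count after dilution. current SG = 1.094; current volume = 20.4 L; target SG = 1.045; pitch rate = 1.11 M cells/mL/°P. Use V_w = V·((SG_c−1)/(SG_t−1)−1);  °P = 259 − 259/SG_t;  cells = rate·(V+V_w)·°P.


V_w = 20.4·((1.094−1)/(1.045−1)−1) = 22.2133
V_final = 20.4 + 22.2133 = 42.6133
°P = 259 − 259/1.045 = 11.1531
cells = 1.11·42.6133·11.1531

527.5510 billion cells


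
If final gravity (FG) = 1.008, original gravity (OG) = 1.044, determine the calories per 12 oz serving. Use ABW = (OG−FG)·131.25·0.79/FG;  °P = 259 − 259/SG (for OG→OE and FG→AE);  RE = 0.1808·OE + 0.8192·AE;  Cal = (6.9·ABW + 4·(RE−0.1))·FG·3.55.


ABW = (1.044 − 1.008)·131.25·0.79/1.008 = 3.7031
OE = 259 − 259/1.044 = 10.9157 °P
AE = 259 − 259/1.008 = 2.0556 °P
RE = 0.1808·10.9157 + 0.8192·2.0556 = 3.6575 °P
Cal = (6.9·3.7031 + 4·(3.6575−0.1))·1.008·3.55

142.3539 kcal


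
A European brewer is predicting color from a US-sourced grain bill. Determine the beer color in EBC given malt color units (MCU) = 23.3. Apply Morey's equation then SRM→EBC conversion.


SRM = 1.4922·MCU^0.6859;  EBC = SRM·1.97
SRM = 1.4922·23.3^0.6859 = 12.9329
EBC = 12.9329·1.97

25.4778 EBC


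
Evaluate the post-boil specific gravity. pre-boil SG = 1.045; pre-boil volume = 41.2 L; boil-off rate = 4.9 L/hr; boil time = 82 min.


V_post = V_pre − rate·(t/60);  SG_post = 1 + (SG_pre−1)·V_pre/V_post
V_post = 41.2 − 4.9·(82/60) = 34.5033
SG_post = 1 + (1.045 − 1)·41.2/34.5033

1.0537


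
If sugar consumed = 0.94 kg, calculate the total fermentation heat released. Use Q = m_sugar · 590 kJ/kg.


Q = 0.94 · 590

554.6000 kJ


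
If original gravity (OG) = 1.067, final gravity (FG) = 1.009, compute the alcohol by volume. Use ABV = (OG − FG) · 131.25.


ABV = (1.067 − 1.009) · 131.25

7.6125 % ABV


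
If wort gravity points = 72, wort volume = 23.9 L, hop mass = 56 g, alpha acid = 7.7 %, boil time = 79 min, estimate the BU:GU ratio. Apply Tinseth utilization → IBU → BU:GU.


U = 1.65·0.000125^(GP/1000)·(1−e^(−0.04t))/4.15;  IBU = (α/100)·m·U·1000/V;  BU:GU = IBU/GP
U = 1.65·0.000125^(72/1000)·(1−e^(−0.04·79))/4.15 = 0.1993
IBU = (7.7/100)·56·0.1993·1000/23.9 = 35.9639
BU:GU = 35.9639/72

0.4995


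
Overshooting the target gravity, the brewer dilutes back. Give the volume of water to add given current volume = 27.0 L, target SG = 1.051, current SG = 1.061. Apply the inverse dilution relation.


V_water = V·((SG_curr − 1)/(SG_target − 1) − 1)
V_water = 27.0·((1.061 − 1)/(1.051 − 1) − 1)

5.2941 L


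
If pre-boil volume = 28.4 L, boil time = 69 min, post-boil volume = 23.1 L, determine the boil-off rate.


rate = (V_pre − V_post) / (t_min/60)
rate = (28.4 − 23.1) / (69/60)

4.6087 L/hr


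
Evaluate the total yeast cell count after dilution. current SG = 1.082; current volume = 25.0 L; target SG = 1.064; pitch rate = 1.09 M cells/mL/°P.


V_w = V·((SG_c−1)/(SG_t−1)−1);  °P = 259 − 259/SG_t;  cells = rate·(V+V_w)·°P
V_w = 25.0·((1.082−1)/(1.064−1)−1) = 7.0312
V_final = 25.0 + 7.0312 = 32.0312
°P = 259 − 259/1.064 = 15.5789
cells = 1.09·32.0312·15.5789

543.9243 billion cells


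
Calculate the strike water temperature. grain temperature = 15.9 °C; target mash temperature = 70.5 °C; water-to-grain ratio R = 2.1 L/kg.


T_strike = (0.41/R)·(T_mash − T_grain) + T_mash
T_strike = (0.41/2.1)·(70.5 − 15.9) + 70.5

81.1600 °C


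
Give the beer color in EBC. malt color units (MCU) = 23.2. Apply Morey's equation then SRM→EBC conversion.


SRM = 1.4922·MCU^0.6859;  EBC = SRM·1.97
SRM = 1.4922·23.2^0.6859 = 12.8948
EBC = 12.8948·1.97

25.4028 EBC


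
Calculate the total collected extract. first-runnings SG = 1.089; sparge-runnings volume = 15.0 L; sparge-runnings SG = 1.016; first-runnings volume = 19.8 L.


total = Σ (SG_i − 1)·1000·V_i
first = (1.089 − 1)·1000·19.8 = 1762.2000
sparge = (1.016 − 1)·1000·15.0 = 240.0000
total = 1762.2000 + 240.0000

2002.2000 gravity·L


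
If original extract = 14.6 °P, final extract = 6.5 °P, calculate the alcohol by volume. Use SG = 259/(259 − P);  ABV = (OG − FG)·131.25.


OG = 259/(259 − 14.6) = 1.0597
FG = 259/(259 − 6.5) = 1.0257
ABV = (1.0597 − 1.0257)·131.25

4.4619 % ABV


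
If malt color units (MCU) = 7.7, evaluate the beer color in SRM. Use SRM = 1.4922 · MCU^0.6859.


SRM = 1.4922 · 7.7^0.6859

6.0516 SRM


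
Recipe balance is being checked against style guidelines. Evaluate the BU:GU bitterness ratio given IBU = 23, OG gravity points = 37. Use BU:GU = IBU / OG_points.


BU:GU = 23 / 37

0.6216


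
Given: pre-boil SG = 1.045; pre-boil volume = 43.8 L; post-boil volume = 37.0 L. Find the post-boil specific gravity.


SG_post = 1 + (SG_pre − 1)·V_pre/V_post
pts_pre = (1.045 − 1)·1000 = 45.0000
pts_post = 45.0000·43.8/37.0 = 53.2703
SG_post = 1 + 53.2703/1000

1.0533


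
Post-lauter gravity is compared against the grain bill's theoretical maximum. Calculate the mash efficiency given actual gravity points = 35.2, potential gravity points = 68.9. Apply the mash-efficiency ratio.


efficiency = actual / potential × 100
efficiency = 35.2 / 68.9 × 100

51.0885 %


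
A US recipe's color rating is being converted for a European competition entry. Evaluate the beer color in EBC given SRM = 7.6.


EBC = SRM · 1.97
EBC = 7.6 · 1.97

14.9720 EBC


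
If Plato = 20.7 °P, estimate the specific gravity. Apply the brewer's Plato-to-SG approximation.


SG = 259/(259 − P)
SG = 259/(259 − 20.7)

1.0869


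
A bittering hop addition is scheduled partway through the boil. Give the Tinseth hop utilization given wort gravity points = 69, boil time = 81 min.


U = 1.65·0.000125^(GP/1000) · (1 − e^(−0.04·t))/4.15
bigness = 1.65·0.000125^(69/1000) = 0.8875
boil_factor = (1 − e^(−0.04·81))/4.15 = 0.2315
U = 0.8875 · 0.2315

0.2055


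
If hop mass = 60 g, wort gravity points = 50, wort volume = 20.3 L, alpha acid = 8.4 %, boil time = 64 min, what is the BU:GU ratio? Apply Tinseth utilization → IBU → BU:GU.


U = 1.65·0.000125^(GP/1000)·(1−e^(−0.04t))/4.15;  IBU = (α/100)·m·U·1000/V;  BU:GU = IBU/GP
U = 1.65·0.000125^(50/1000)·(1−e^(−0.04·64))/4.15 = 0.2341
IBU = (8.4/100)·60·0.2341·1000/20.3 = 58.1131
BU:GU = 58.1131/50

1.1623


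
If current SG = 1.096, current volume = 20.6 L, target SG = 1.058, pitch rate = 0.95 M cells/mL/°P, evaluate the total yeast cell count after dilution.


V_w = V·((SG_c−1)/(SG_t−1)−1);  °P = 259 − 259/SG_t;  cells = rate·(V+V_w)·°P
V_w = 20.6·((1.096−1)/(1.058−1)−1) = 13.4966
V_final = 20.6 + 13.4966 = 34.0966
°P = 259 − 259/1.058 = 14.1985
cells = 0.95·34.0966·14.1985

459.9135 billion cells


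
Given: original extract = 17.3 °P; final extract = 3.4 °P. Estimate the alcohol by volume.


SG = 259/(259 − P);  ABV = (OG − FG)·131.25
OG = 259/(259 − 17.3) = 1.0716
FG = 259/(259 − 3.4) = 1.0133
ABV = (1.0716 − 1.0133)·131.25

7.6485 % ABV


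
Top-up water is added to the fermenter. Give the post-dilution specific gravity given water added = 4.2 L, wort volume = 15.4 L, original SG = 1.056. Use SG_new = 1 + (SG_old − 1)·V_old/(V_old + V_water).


pts = (1.056 − 1)·1000·15.4/(15.4 + 4.2) = 44.0000
SG_new = 1 + 44.0000/1000

1.0440


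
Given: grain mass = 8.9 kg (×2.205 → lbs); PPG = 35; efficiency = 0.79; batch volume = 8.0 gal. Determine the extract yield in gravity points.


points = lbs × PPG × eff / vol
lbs = 8.9 × 2.205 = 19.6245
points = 19.6245 × 35 × 0.79 / 8.0

67.8272 points


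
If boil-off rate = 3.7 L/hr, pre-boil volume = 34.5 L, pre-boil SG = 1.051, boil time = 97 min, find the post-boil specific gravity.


V_post = V_pre − rate·(t/60);  SG_post = 1 + (SG_pre−1)·V_pre/V_post
V_post = 34.5 − 3.7·(97/60) = 28.5183
SG_post = 1 + (1.051 − 1)·34.5/28.5183

1.0617
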